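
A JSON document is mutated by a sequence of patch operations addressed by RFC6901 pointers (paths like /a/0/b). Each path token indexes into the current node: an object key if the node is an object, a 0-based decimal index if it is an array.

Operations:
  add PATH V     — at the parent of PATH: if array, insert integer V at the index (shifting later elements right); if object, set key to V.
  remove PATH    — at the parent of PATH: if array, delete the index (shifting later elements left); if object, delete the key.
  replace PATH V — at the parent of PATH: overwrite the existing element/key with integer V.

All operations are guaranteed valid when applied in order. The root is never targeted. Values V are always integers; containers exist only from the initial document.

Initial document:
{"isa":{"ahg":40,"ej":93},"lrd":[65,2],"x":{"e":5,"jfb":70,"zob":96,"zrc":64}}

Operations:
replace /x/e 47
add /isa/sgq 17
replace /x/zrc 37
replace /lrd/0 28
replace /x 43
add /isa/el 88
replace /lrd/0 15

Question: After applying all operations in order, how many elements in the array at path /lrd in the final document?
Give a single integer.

After op 1 (replace /x/e 47): {"isa":{"ahg":40,"ej":93},"lrd":[65,2],"x":{"e":47,"jfb":70,"zob":96,"zrc":64}}
After op 2 (add /isa/sgq 17): {"isa":{"ahg":40,"ej":93,"sgq":17},"lrd":[65,2],"x":{"e":47,"jfb":70,"zob":96,"zrc":64}}
After op 3 (replace /x/zrc 37): {"isa":{"ahg":40,"ej":93,"sgq":17},"lrd":[65,2],"x":{"e":47,"jfb":70,"zob":96,"zrc":37}}
After op 4 (replace /lrd/0 28): {"isa":{"ahg":40,"ej":93,"sgq":17},"lrd":[28,2],"x":{"e":47,"jfb":70,"zob":96,"zrc":37}}
After op 5 (replace /x 43): {"isa":{"ahg":40,"ej":93,"sgq":17},"lrd":[28,2],"x":43}
After op 6 (add /isa/el 88): {"isa":{"ahg":40,"ej":93,"el":88,"sgq":17},"lrd":[28,2],"x":43}
After op 7 (replace /lrd/0 15): {"isa":{"ahg":40,"ej":93,"el":88,"sgq":17},"lrd":[15,2],"x":43}
Size at path /lrd: 2

Answer: 2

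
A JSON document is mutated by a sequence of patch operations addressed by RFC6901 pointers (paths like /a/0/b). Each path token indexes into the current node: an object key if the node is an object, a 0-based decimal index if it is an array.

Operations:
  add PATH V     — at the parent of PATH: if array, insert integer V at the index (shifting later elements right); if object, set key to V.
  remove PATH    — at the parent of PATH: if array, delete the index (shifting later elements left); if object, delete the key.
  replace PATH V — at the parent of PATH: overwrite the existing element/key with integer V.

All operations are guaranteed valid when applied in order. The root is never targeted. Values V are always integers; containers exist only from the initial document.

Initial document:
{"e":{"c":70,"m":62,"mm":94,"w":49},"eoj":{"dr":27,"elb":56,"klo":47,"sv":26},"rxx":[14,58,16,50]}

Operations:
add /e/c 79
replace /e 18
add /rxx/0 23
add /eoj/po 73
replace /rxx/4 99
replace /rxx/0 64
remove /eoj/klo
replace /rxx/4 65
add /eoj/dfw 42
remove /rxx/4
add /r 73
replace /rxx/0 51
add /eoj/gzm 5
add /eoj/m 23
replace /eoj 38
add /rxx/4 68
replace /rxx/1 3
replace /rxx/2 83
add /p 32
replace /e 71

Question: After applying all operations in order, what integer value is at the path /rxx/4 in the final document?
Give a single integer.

Answer: 68

Derivation:
After op 1 (add /e/c 79): {"e":{"c":79,"m":62,"mm":94,"w":49},"eoj":{"dr":27,"elb":56,"klo":47,"sv":26},"rxx":[14,58,16,50]}
After op 2 (replace /e 18): {"e":18,"eoj":{"dr":27,"elb":56,"klo":47,"sv":26},"rxx":[14,58,16,50]}
After op 3 (add /rxx/0 23): {"e":18,"eoj":{"dr":27,"elb":56,"klo":47,"sv":26},"rxx":[23,14,58,16,50]}
After op 4 (add /eoj/po 73): {"e":18,"eoj":{"dr":27,"elb":56,"klo":47,"po":73,"sv":26},"rxx":[23,14,58,16,50]}
After op 5 (replace /rxx/4 99): {"e":18,"eoj":{"dr":27,"elb":56,"klo":47,"po":73,"sv":26},"rxx":[23,14,58,16,99]}
After op 6 (replace /rxx/0 64): {"e":18,"eoj":{"dr":27,"elb":56,"klo":47,"po":73,"sv":26},"rxx":[64,14,58,16,99]}
After op 7 (remove /eoj/klo): {"e":18,"eoj":{"dr":27,"elb":56,"po":73,"sv":26},"rxx":[64,14,58,16,99]}
After op 8 (replace /rxx/4 65): {"e":18,"eoj":{"dr":27,"elb":56,"po":73,"sv":26},"rxx":[64,14,58,16,65]}
After op 9 (add /eoj/dfw 42): {"e":18,"eoj":{"dfw":42,"dr":27,"elb":56,"po":73,"sv":26},"rxx":[64,14,58,16,65]}
After op 10 (remove /rxx/4): {"e":18,"eoj":{"dfw":42,"dr":27,"elb":56,"po":73,"sv":26},"rxx":[64,14,58,16]}
After op 11 (add /r 73): {"e":18,"eoj":{"dfw":42,"dr":27,"elb":56,"po":73,"sv":26},"r":73,"rxx":[64,14,58,16]}
After op 12 (replace /rxx/0 51): {"e":18,"eoj":{"dfw":42,"dr":27,"elb":56,"po":73,"sv":26},"r":73,"rxx":[51,14,58,16]}
After op 13 (add /eoj/gzm 5): {"e":18,"eoj":{"dfw":42,"dr":27,"elb":56,"gzm":5,"po":73,"sv":26},"r":73,"rxx":[51,14,58,16]}
After op 14 (add /eoj/m 23): {"e":18,"eoj":{"dfw":42,"dr":27,"elb":56,"gzm":5,"m":23,"po":73,"sv":26},"r":73,"rxx":[51,14,58,16]}
After op 15 (replace /eoj 38): {"e":18,"eoj":38,"r":73,"rxx":[51,14,58,16]}
After op 16 (add /rxx/4 68): {"e":18,"eoj":38,"r":73,"rxx":[51,14,58,16,68]}
After op 17 (replace /rxx/1 3): {"e":18,"eoj":38,"r":73,"rxx":[51,3,58,16,68]}
After op 18 (replace /rxx/2 83): {"e":18,"eoj":38,"r":73,"rxx":[51,3,83,16,68]}
After op 19 (add /p 32): {"e":18,"eoj":38,"p":32,"r":73,"rxx":[51,3,83,16,68]}
After op 20 (replace /e 71): {"e":71,"eoj":38,"p":32,"r":73,"rxx":[51,3,83,16,68]}
Value at /rxx/4: 68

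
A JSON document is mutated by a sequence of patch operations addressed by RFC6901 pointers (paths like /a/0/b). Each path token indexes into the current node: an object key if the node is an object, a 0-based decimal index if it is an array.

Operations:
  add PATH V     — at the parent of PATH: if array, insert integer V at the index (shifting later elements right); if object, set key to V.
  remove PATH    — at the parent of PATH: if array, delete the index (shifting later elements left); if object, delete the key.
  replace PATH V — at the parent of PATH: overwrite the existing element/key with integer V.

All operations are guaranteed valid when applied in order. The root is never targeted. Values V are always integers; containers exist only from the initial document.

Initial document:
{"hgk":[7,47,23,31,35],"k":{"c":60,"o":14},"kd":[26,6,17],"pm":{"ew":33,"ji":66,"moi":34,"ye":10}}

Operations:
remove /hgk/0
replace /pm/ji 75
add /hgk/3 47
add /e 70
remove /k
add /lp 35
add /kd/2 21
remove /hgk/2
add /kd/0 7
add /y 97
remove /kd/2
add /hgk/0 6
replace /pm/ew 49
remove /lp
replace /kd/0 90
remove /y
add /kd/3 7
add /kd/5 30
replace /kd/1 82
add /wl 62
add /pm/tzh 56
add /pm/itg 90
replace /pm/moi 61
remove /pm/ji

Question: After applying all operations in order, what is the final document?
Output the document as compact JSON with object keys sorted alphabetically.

After op 1 (remove /hgk/0): {"hgk":[47,23,31,35],"k":{"c":60,"o":14},"kd":[26,6,17],"pm":{"ew":33,"ji":66,"moi":34,"ye":10}}
After op 2 (replace /pm/ji 75): {"hgk":[47,23,31,35],"k":{"c":60,"o":14},"kd":[26,6,17],"pm":{"ew":33,"ji":75,"moi":34,"ye":10}}
After op 3 (add /hgk/3 47): {"hgk":[47,23,31,47,35],"k":{"c":60,"o":14},"kd":[26,6,17],"pm":{"ew":33,"ji":75,"moi":34,"ye":10}}
After op 4 (add /e 70): {"e":70,"hgk":[47,23,31,47,35],"k":{"c":60,"o":14},"kd":[26,6,17],"pm":{"ew":33,"ji":75,"moi":34,"ye":10}}
After op 5 (remove /k): {"e":70,"hgk":[47,23,31,47,35],"kd":[26,6,17],"pm":{"ew":33,"ji":75,"moi":34,"ye":10}}
After op 6 (add /lp 35): {"e":70,"hgk":[47,23,31,47,35],"kd":[26,6,17],"lp":35,"pm":{"ew":33,"ji":75,"moi":34,"ye":10}}
After op 7 (add /kd/2 21): {"e":70,"hgk":[47,23,31,47,35],"kd":[26,6,21,17],"lp":35,"pm":{"ew":33,"ji":75,"moi":34,"ye":10}}
After op 8 (remove /hgk/2): {"e":70,"hgk":[47,23,47,35],"kd":[26,6,21,17],"lp":35,"pm":{"ew":33,"ji":75,"moi":34,"ye":10}}
After op 9 (add /kd/0 7): {"e":70,"hgk":[47,23,47,35],"kd":[7,26,6,21,17],"lp":35,"pm":{"ew":33,"ji":75,"moi":34,"ye":10}}
After op 10 (add /y 97): {"e":70,"hgk":[47,23,47,35],"kd":[7,26,6,21,17],"lp":35,"pm":{"ew":33,"ji":75,"moi":34,"ye":10},"y":97}
After op 11 (remove /kd/2): {"e":70,"hgk":[47,23,47,35],"kd":[7,26,21,17],"lp":35,"pm":{"ew":33,"ji":75,"moi":34,"ye":10},"y":97}
After op 12 (add /hgk/0 6): {"e":70,"hgk":[6,47,23,47,35],"kd":[7,26,21,17],"lp":35,"pm":{"ew":33,"ji":75,"moi":34,"ye":10},"y":97}
After op 13 (replace /pm/ew 49): {"e":70,"hgk":[6,47,23,47,35],"kd":[7,26,21,17],"lp":35,"pm":{"ew":49,"ji":75,"moi":34,"ye":10},"y":97}
After op 14 (remove /lp): {"e":70,"hgk":[6,47,23,47,35],"kd":[7,26,21,17],"pm":{"ew":49,"ji":75,"moi":34,"ye":10},"y":97}
After op 15 (replace /kd/0 90): {"e":70,"hgk":[6,47,23,47,35],"kd":[90,26,21,17],"pm":{"ew":49,"ji":75,"moi":34,"ye":10},"y":97}
After op 16 (remove /y): {"e":70,"hgk":[6,47,23,47,35],"kd":[90,26,21,17],"pm":{"ew":49,"ji":75,"moi":34,"ye":10}}
After op 17 (add /kd/3 7): {"e":70,"hgk":[6,47,23,47,35],"kd":[90,26,21,7,17],"pm":{"ew":49,"ji":75,"moi":34,"ye":10}}
After op 18 (add /kd/5 30): {"e":70,"hgk":[6,47,23,47,35],"kd":[90,26,21,7,17,30],"pm":{"ew":49,"ji":75,"moi":34,"ye":10}}
After op 19 (replace /kd/1 82): {"e":70,"hgk":[6,47,23,47,35],"kd":[90,82,21,7,17,30],"pm":{"ew":49,"ji":75,"moi":34,"ye":10}}
After op 20 (add /wl 62): {"e":70,"hgk":[6,47,23,47,35],"kd":[90,82,21,7,17,30],"pm":{"ew":49,"ji":75,"moi":34,"ye":10},"wl":62}
After op 21 (add /pm/tzh 56): {"e":70,"hgk":[6,47,23,47,35],"kd":[90,82,21,7,17,30],"pm":{"ew":49,"ji":75,"moi":34,"tzh":56,"ye":10},"wl":62}
After op 22 (add /pm/itg 90): {"e":70,"hgk":[6,47,23,47,35],"kd":[90,82,21,7,17,30],"pm":{"ew":49,"itg":90,"ji":75,"moi":34,"tzh":56,"ye":10},"wl":62}
After op 23 (replace /pm/moi 61): {"e":70,"hgk":[6,47,23,47,35],"kd":[90,82,21,7,17,30],"pm":{"ew":49,"itg":90,"ji":75,"moi":61,"tzh":56,"ye":10},"wl":62}
After op 24 (remove /pm/ji): {"e":70,"hgk":[6,47,23,47,35],"kd":[90,82,21,7,17,30],"pm":{"ew":49,"itg":90,"moi":61,"tzh":56,"ye":10},"wl":62}

Answer: {"e":70,"hgk":[6,47,23,47,35],"kd":[90,82,21,7,17,30],"pm":{"ew":49,"itg":90,"moi":61,"tzh":56,"ye":10},"wl":62}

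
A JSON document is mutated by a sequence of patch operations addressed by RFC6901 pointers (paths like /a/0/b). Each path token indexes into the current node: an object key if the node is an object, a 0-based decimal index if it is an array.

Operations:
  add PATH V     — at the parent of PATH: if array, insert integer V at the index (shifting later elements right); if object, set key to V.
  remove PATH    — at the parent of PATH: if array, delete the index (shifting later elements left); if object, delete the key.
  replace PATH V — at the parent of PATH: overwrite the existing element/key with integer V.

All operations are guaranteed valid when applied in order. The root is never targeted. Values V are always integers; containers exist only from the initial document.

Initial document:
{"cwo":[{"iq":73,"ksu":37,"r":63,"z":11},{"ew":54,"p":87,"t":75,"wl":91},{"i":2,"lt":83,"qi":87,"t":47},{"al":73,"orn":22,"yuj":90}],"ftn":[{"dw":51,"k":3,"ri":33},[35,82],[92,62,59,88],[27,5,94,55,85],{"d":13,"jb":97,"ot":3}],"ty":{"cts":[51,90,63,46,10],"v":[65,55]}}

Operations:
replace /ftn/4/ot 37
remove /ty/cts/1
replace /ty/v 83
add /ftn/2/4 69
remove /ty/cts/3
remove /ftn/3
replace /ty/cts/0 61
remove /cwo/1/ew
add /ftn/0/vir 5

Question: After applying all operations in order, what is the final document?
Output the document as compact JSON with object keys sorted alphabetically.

After op 1 (replace /ftn/4/ot 37): {"cwo":[{"iq":73,"ksu":37,"r":63,"z":11},{"ew":54,"p":87,"t":75,"wl":91},{"i":2,"lt":83,"qi":87,"t":47},{"al":73,"orn":22,"yuj":90}],"ftn":[{"dw":51,"k":3,"ri":33},[35,82],[92,62,59,88],[27,5,94,55,85],{"d":13,"jb":97,"ot":37}],"ty":{"cts":[51,90,63,46,10],"v":[65,55]}}
After op 2 (remove /ty/cts/1): {"cwo":[{"iq":73,"ksu":37,"r":63,"z":11},{"ew":54,"p":87,"t":75,"wl":91},{"i":2,"lt":83,"qi":87,"t":47},{"al":73,"orn":22,"yuj":90}],"ftn":[{"dw":51,"k":3,"ri":33},[35,82],[92,62,59,88],[27,5,94,55,85],{"d":13,"jb":97,"ot":37}],"ty":{"cts":[51,63,46,10],"v":[65,55]}}
After op 3 (replace /ty/v 83): {"cwo":[{"iq":73,"ksu":37,"r":63,"z":11},{"ew":54,"p":87,"t":75,"wl":91},{"i":2,"lt":83,"qi":87,"t":47},{"al":73,"orn":22,"yuj":90}],"ftn":[{"dw":51,"k":3,"ri":33},[35,82],[92,62,59,88],[27,5,94,55,85],{"d":13,"jb":97,"ot":37}],"ty":{"cts":[51,63,46,10],"v":83}}
After op 4 (add /ftn/2/4 69): {"cwo":[{"iq":73,"ksu":37,"r":63,"z":11},{"ew":54,"p":87,"t":75,"wl":91},{"i":2,"lt":83,"qi":87,"t":47},{"al":73,"orn":22,"yuj":90}],"ftn":[{"dw":51,"k":3,"ri":33},[35,82],[92,62,59,88,69],[27,5,94,55,85],{"d":13,"jb":97,"ot":37}],"ty":{"cts":[51,63,46,10],"v":83}}
After op 5 (remove /ty/cts/3): {"cwo":[{"iq":73,"ksu":37,"r":63,"z":11},{"ew":54,"p":87,"t":75,"wl":91},{"i":2,"lt":83,"qi":87,"t":47},{"al":73,"orn":22,"yuj":90}],"ftn":[{"dw":51,"k":3,"ri":33},[35,82],[92,62,59,88,69],[27,5,94,55,85],{"d":13,"jb":97,"ot":37}],"ty":{"cts":[51,63,46],"v":83}}
After op 6 (remove /ftn/3): {"cwo":[{"iq":73,"ksu":37,"r":63,"z":11},{"ew":54,"p":87,"t":75,"wl":91},{"i":2,"lt":83,"qi":87,"t":47},{"al":73,"orn":22,"yuj":90}],"ftn":[{"dw":51,"k":3,"ri":33},[35,82],[92,62,59,88,69],{"d":13,"jb":97,"ot":37}],"ty":{"cts":[51,63,46],"v":83}}
After op 7 (replace /ty/cts/0 61): {"cwo":[{"iq":73,"ksu":37,"r":63,"z":11},{"ew":54,"p":87,"t":75,"wl":91},{"i":2,"lt":83,"qi":87,"t":47},{"al":73,"orn":22,"yuj":90}],"ftn":[{"dw":51,"k":3,"ri":33},[35,82],[92,62,59,88,69],{"d":13,"jb":97,"ot":37}],"ty":{"cts":[61,63,46],"v":83}}
After op 8 (remove /cwo/1/ew): {"cwo":[{"iq":73,"ksu":37,"r":63,"z":11},{"p":87,"t":75,"wl":91},{"i":2,"lt":83,"qi":87,"t":47},{"al":73,"orn":22,"yuj":90}],"ftn":[{"dw":51,"k":3,"ri":33},[35,82],[92,62,59,88,69],{"d":13,"jb":97,"ot":37}],"ty":{"cts":[61,63,46],"v":83}}
After op 9 (add /ftn/0/vir 5): {"cwo":[{"iq":73,"ksu":37,"r":63,"z":11},{"p":87,"t":75,"wl":91},{"i":2,"lt":83,"qi":87,"t":47},{"al":73,"orn":22,"yuj":90}],"ftn":[{"dw":51,"k":3,"ri":33,"vir":5},[35,82],[92,62,59,88,69],{"d":13,"jb":97,"ot":37}],"ty":{"cts":[61,63,46],"v":83}}

Answer: {"cwo":[{"iq":73,"ksu":37,"r":63,"z":11},{"p":87,"t":75,"wl":91},{"i":2,"lt":83,"qi":87,"t":47},{"al":73,"orn":22,"yuj":90}],"ftn":[{"dw":51,"k":3,"ri":33,"vir":5},[35,82],[92,62,59,88,69],{"d":13,"jb":97,"ot":37}],"ty":{"cts":[61,63,46],"v":83}}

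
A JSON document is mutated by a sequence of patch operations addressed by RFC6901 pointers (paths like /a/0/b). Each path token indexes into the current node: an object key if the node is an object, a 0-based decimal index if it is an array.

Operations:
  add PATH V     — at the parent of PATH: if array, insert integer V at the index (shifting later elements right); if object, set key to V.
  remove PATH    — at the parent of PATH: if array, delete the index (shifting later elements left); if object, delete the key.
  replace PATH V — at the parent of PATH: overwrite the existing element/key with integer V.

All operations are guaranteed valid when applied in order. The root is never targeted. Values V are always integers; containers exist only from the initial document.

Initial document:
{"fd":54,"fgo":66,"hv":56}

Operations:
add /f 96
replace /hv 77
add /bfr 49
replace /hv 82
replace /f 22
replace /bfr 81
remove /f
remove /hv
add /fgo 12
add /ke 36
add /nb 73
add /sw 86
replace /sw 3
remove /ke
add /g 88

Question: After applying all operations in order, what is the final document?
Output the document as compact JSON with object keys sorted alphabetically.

Answer: {"bfr":81,"fd":54,"fgo":12,"g":88,"nb":73,"sw":3}

Derivation:
After op 1 (add /f 96): {"f":96,"fd":54,"fgo":66,"hv":56}
After op 2 (replace /hv 77): {"f":96,"fd":54,"fgo":66,"hv":77}
After op 3 (add /bfr 49): {"bfr":49,"f":96,"fd":54,"fgo":66,"hv":77}
After op 4 (replace /hv 82): {"bfr":49,"f":96,"fd":54,"fgo":66,"hv":82}
After op 5 (replace /f 22): {"bfr":49,"f":22,"fd":54,"fgo":66,"hv":82}
After op 6 (replace /bfr 81): {"bfr":81,"f":22,"fd":54,"fgo":66,"hv":82}
After op 7 (remove /f): {"bfr":81,"fd":54,"fgo":66,"hv":82}
After op 8 (remove /hv): {"bfr":81,"fd":54,"fgo":66}
After op 9 (add /fgo 12): {"bfr":81,"fd":54,"fgo":12}
After op 10 (add /ke 36): {"bfr":81,"fd":54,"fgo":12,"ke":36}
After op 11 (add /nb 73): {"bfr":81,"fd":54,"fgo":12,"ke":36,"nb":73}
After op 12 (add /sw 86): {"bfr":81,"fd":54,"fgo":12,"ke":36,"nb":73,"sw":86}
After op 13 (replace /sw 3): {"bfr":81,"fd":54,"fgo":12,"ke":36,"nb":73,"sw":3}
After op 14 (remove /ke): {"bfr":81,"fd":54,"fgo":12,"nb":73,"sw":3}
After op 15 (add /g 88): {"bfr":81,"fd":54,"fgo":12,"g":88,"nb":73,"sw":3}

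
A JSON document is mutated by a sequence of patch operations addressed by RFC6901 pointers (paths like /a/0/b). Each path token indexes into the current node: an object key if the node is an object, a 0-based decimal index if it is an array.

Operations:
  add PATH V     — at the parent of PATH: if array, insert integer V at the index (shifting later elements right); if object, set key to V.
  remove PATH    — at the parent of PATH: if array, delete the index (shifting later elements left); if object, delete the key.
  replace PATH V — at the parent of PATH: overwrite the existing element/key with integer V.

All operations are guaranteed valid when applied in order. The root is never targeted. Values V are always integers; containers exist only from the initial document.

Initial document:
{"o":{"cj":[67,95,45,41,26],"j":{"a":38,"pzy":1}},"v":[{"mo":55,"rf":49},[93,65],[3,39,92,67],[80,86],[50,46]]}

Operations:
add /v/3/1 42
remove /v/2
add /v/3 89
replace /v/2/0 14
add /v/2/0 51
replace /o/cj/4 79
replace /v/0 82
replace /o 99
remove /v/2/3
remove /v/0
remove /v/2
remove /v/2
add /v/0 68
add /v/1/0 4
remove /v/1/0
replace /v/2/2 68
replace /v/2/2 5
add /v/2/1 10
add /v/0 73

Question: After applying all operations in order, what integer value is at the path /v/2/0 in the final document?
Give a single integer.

Answer: 93

Derivation:
After op 1 (add /v/3/1 42): {"o":{"cj":[67,95,45,41,26],"j":{"a":38,"pzy":1}},"v":[{"mo":55,"rf":49},[93,65],[3,39,92,67],[80,42,86],[50,46]]}
After op 2 (remove /v/2): {"o":{"cj":[67,95,45,41,26],"j":{"a":38,"pzy":1}},"v":[{"mo":55,"rf":49},[93,65],[80,42,86],[50,46]]}
After op 3 (add /v/3 89): {"o":{"cj":[67,95,45,41,26],"j":{"a":38,"pzy":1}},"v":[{"mo":55,"rf":49},[93,65],[80,42,86],89,[50,46]]}
After op 4 (replace /v/2/0 14): {"o":{"cj":[67,95,45,41,26],"j":{"a":38,"pzy":1}},"v":[{"mo":55,"rf":49},[93,65],[14,42,86],89,[50,46]]}
After op 5 (add /v/2/0 51): {"o":{"cj":[67,95,45,41,26],"j":{"a":38,"pzy":1}},"v":[{"mo":55,"rf":49},[93,65],[51,14,42,86],89,[50,46]]}
After op 6 (replace /o/cj/4 79): {"o":{"cj":[67,95,45,41,79],"j":{"a":38,"pzy":1}},"v":[{"mo":55,"rf":49},[93,65],[51,14,42,86],89,[50,46]]}
After op 7 (replace /v/0 82): {"o":{"cj":[67,95,45,41,79],"j":{"a":38,"pzy":1}},"v":[82,[93,65],[51,14,42,86],89,[50,46]]}
After op 8 (replace /o 99): {"o":99,"v":[82,[93,65],[51,14,42,86],89,[50,46]]}
After op 9 (remove /v/2/3): {"o":99,"v":[82,[93,65],[51,14,42],89,[50,46]]}
After op 10 (remove /v/0): {"o":99,"v":[[93,65],[51,14,42],89,[50,46]]}
After op 11 (remove /v/2): {"o":99,"v":[[93,65],[51,14,42],[50,46]]}
After op 12 (remove /v/2): {"o":99,"v":[[93,65],[51,14,42]]}
After op 13 (add /v/0 68): {"o":99,"v":[68,[93,65],[51,14,42]]}
After op 14 (add /v/1/0 4): {"o":99,"v":[68,[4,93,65],[51,14,42]]}
After op 15 (remove /v/1/0): {"o":99,"v":[68,[93,65],[51,14,42]]}
After op 16 (replace /v/2/2 68): {"o":99,"v":[68,[93,65],[51,14,68]]}
After op 17 (replace /v/2/2 5): {"o":99,"v":[68,[93,65],[51,14,5]]}
After op 18 (add /v/2/1 10): {"o":99,"v":[68,[93,65],[51,10,14,5]]}
After op 19 (add /v/0 73): {"o":99,"v":[73,68,[93,65],[51,10,14,5]]}
Value at /v/2/0: 93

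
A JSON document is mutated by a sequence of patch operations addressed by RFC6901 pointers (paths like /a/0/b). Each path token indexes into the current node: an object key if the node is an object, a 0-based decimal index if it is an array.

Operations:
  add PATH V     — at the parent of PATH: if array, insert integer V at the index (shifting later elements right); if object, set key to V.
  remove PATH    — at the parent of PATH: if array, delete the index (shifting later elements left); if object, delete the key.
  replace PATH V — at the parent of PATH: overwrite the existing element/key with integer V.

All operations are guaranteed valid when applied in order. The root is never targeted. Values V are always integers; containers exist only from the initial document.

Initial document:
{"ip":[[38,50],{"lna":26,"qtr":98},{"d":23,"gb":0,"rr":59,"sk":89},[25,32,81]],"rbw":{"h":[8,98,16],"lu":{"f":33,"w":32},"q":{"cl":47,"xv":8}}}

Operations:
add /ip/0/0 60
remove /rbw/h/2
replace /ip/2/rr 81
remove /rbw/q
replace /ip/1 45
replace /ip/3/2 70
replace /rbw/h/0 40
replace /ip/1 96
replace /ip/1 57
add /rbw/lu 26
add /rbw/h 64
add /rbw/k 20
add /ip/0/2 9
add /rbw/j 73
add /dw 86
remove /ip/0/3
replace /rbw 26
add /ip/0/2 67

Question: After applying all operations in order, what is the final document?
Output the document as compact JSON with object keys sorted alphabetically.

After op 1 (add /ip/0/0 60): {"ip":[[60,38,50],{"lna":26,"qtr":98},{"d":23,"gb":0,"rr":59,"sk":89},[25,32,81]],"rbw":{"h":[8,98,16],"lu":{"f":33,"w":32},"q":{"cl":47,"xv":8}}}
After op 2 (remove /rbw/h/2): {"ip":[[60,38,50],{"lna":26,"qtr":98},{"d":23,"gb":0,"rr":59,"sk":89},[25,32,81]],"rbw":{"h":[8,98],"lu":{"f":33,"w":32},"q":{"cl":47,"xv":8}}}
After op 3 (replace /ip/2/rr 81): {"ip":[[60,38,50],{"lna":26,"qtr":98},{"d":23,"gb":0,"rr":81,"sk":89},[25,32,81]],"rbw":{"h":[8,98],"lu":{"f":33,"w":32},"q":{"cl":47,"xv":8}}}
After op 4 (remove /rbw/q): {"ip":[[60,38,50],{"lna":26,"qtr":98},{"d":23,"gb":0,"rr":81,"sk":89},[25,32,81]],"rbw":{"h":[8,98],"lu":{"f":33,"w":32}}}
After op 5 (replace /ip/1 45): {"ip":[[60,38,50],45,{"d":23,"gb":0,"rr":81,"sk":89},[25,32,81]],"rbw":{"h":[8,98],"lu":{"f":33,"w":32}}}
After op 6 (replace /ip/3/2 70): {"ip":[[60,38,50],45,{"d":23,"gb":0,"rr":81,"sk":89},[25,32,70]],"rbw":{"h":[8,98],"lu":{"f":33,"w":32}}}
After op 7 (replace /rbw/h/0 40): {"ip":[[60,38,50],45,{"d":23,"gb":0,"rr":81,"sk":89},[25,32,70]],"rbw":{"h":[40,98],"lu":{"f":33,"w":32}}}
After op 8 (replace /ip/1 96): {"ip":[[60,38,50],96,{"d":23,"gb":0,"rr":81,"sk":89},[25,32,70]],"rbw":{"h":[40,98],"lu":{"f":33,"w":32}}}
After op 9 (replace /ip/1 57): {"ip":[[60,38,50],57,{"d":23,"gb":0,"rr":81,"sk":89},[25,32,70]],"rbw":{"h":[40,98],"lu":{"f":33,"w":32}}}
After op 10 (add /rbw/lu 26): {"ip":[[60,38,50],57,{"d":23,"gb":0,"rr":81,"sk":89},[25,32,70]],"rbw":{"h":[40,98],"lu":26}}
After op 11 (add /rbw/h 64): {"ip":[[60,38,50],57,{"d":23,"gb":0,"rr":81,"sk":89},[25,32,70]],"rbw":{"h":64,"lu":26}}
After op 12 (add /rbw/k 20): {"ip":[[60,38,50],57,{"d":23,"gb":0,"rr":81,"sk":89},[25,32,70]],"rbw":{"h":64,"k":20,"lu":26}}
After op 13 (add /ip/0/2 9): {"ip":[[60,38,9,50],57,{"d":23,"gb":0,"rr":81,"sk":89},[25,32,70]],"rbw":{"h":64,"k":20,"lu":26}}
After op 14 (add /rbw/j 73): {"ip":[[60,38,9,50],57,{"d":23,"gb":0,"rr":81,"sk":89},[25,32,70]],"rbw":{"h":64,"j":73,"k":20,"lu":26}}
After op 15 (add /dw 86): {"dw":86,"ip":[[60,38,9,50],57,{"d":23,"gb":0,"rr":81,"sk":89},[25,32,70]],"rbw":{"h":64,"j":73,"k":20,"lu":26}}
After op 16 (remove /ip/0/3): {"dw":86,"ip":[[60,38,9],57,{"d":23,"gb":0,"rr":81,"sk":89},[25,32,70]],"rbw":{"h":64,"j":73,"k":20,"lu":26}}
After op 17 (replace /rbw 26): {"dw":86,"ip":[[60,38,9],57,{"d":23,"gb":0,"rr":81,"sk":89},[25,32,70]],"rbw":26}
After op 18 (add /ip/0/2 67): {"dw":86,"ip":[[60,38,67,9],57,{"d":23,"gb":0,"rr":81,"sk":89},[25,32,70]],"rbw":26}

Answer: {"dw":86,"ip":[[60,38,67,9],57,{"d":23,"gb":0,"rr":81,"sk":89},[25,32,70]],"rbw":26}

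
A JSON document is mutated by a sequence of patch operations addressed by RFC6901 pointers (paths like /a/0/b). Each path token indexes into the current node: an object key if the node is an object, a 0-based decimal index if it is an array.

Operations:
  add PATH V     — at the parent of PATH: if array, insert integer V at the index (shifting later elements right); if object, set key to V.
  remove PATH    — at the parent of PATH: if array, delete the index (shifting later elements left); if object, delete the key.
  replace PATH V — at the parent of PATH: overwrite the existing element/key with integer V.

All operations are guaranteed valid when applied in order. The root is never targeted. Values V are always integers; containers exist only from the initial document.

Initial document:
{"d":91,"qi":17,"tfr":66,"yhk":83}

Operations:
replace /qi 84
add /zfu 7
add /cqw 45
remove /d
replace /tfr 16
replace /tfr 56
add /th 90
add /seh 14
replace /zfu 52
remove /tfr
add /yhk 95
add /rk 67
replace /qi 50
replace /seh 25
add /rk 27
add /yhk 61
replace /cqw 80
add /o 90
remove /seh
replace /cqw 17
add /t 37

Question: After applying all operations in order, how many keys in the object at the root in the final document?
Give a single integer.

After op 1 (replace /qi 84): {"d":91,"qi":84,"tfr":66,"yhk":83}
After op 2 (add /zfu 7): {"d":91,"qi":84,"tfr":66,"yhk":83,"zfu":7}
After op 3 (add /cqw 45): {"cqw":45,"d":91,"qi":84,"tfr":66,"yhk":83,"zfu":7}
After op 4 (remove /d): {"cqw":45,"qi":84,"tfr":66,"yhk":83,"zfu":7}
After op 5 (replace /tfr 16): {"cqw":45,"qi":84,"tfr":16,"yhk":83,"zfu":7}
After op 6 (replace /tfr 56): {"cqw":45,"qi":84,"tfr":56,"yhk":83,"zfu":7}
After op 7 (add /th 90): {"cqw":45,"qi":84,"tfr":56,"th":90,"yhk":83,"zfu":7}
After op 8 (add /seh 14): {"cqw":45,"qi":84,"seh":14,"tfr":56,"th":90,"yhk":83,"zfu":7}
After op 9 (replace /zfu 52): {"cqw":45,"qi":84,"seh":14,"tfr":56,"th":90,"yhk":83,"zfu":52}
After op 10 (remove /tfr): {"cqw":45,"qi":84,"seh":14,"th":90,"yhk":83,"zfu":52}
After op 11 (add /yhk 95): {"cqw":45,"qi":84,"seh":14,"th":90,"yhk":95,"zfu":52}
After op 12 (add /rk 67): {"cqw":45,"qi":84,"rk":67,"seh":14,"th":90,"yhk":95,"zfu":52}
After op 13 (replace /qi 50): {"cqw":45,"qi":50,"rk":67,"seh":14,"th":90,"yhk":95,"zfu":52}
After op 14 (replace /seh 25): {"cqw":45,"qi":50,"rk":67,"seh":25,"th":90,"yhk":95,"zfu":52}
After op 15 (add /rk 27): {"cqw":45,"qi":50,"rk":27,"seh":25,"th":90,"yhk":95,"zfu":52}
After op 16 (add /yhk 61): {"cqw":45,"qi":50,"rk":27,"seh":25,"th":90,"yhk":61,"zfu":52}
After op 17 (replace /cqw 80): {"cqw":80,"qi":50,"rk":27,"seh":25,"th":90,"yhk":61,"zfu":52}
After op 18 (add /o 90): {"cqw":80,"o":90,"qi":50,"rk":27,"seh":25,"th":90,"yhk":61,"zfu":52}
After op 19 (remove /seh): {"cqw":80,"o":90,"qi":50,"rk":27,"th":90,"yhk":61,"zfu":52}
After op 20 (replace /cqw 17): {"cqw":17,"o":90,"qi":50,"rk":27,"th":90,"yhk":61,"zfu":52}
After op 21 (add /t 37): {"cqw":17,"o":90,"qi":50,"rk":27,"t":37,"th":90,"yhk":61,"zfu":52}
Size at the root: 8

Answer: 8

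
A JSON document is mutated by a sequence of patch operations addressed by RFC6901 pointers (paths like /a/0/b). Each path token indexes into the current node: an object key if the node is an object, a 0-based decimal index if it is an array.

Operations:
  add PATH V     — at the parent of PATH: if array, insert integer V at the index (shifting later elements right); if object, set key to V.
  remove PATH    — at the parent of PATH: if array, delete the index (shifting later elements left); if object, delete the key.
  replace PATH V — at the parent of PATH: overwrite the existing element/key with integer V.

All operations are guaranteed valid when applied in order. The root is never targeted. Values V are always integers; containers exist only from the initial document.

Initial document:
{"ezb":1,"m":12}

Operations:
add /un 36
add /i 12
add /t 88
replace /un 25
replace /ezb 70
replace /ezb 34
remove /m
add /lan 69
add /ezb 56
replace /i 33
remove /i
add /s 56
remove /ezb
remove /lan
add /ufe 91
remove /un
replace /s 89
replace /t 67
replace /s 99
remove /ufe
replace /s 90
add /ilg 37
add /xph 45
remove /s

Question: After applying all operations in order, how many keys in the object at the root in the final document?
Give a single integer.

Answer: 3

Derivation:
After op 1 (add /un 36): {"ezb":1,"m":12,"un":36}
After op 2 (add /i 12): {"ezb":1,"i":12,"m":12,"un":36}
After op 3 (add /t 88): {"ezb":1,"i":12,"m":12,"t":88,"un":36}
After op 4 (replace /un 25): {"ezb":1,"i":12,"m":12,"t":88,"un":25}
After op 5 (replace /ezb 70): {"ezb":70,"i":12,"m":12,"t":88,"un":25}
After op 6 (replace /ezb 34): {"ezb":34,"i":12,"m":12,"t":88,"un":25}
After op 7 (remove /m): {"ezb":34,"i":12,"t":88,"un":25}
After op 8 (add /lan 69): {"ezb":34,"i":12,"lan":69,"t":88,"un":25}
After op 9 (add /ezb 56): {"ezb":56,"i":12,"lan":69,"t":88,"un":25}
After op 10 (replace /i 33): {"ezb":56,"i":33,"lan":69,"t":88,"un":25}
After op 11 (remove /i): {"ezb":56,"lan":69,"t":88,"un":25}
After op 12 (add /s 56): {"ezb":56,"lan":69,"s":56,"t":88,"un":25}
After op 13 (remove /ezb): {"lan":69,"s":56,"t":88,"un":25}
After op 14 (remove /lan): {"s":56,"t":88,"un":25}
After op 15 (add /ufe 91): {"s":56,"t":88,"ufe":91,"un":25}
After op 16 (remove /un): {"s":56,"t":88,"ufe":91}
After op 17 (replace /s 89): {"s":89,"t":88,"ufe":91}
After op 18 (replace /t 67): {"s":89,"t":67,"ufe":91}
After op 19 (replace /s 99): {"s":99,"t":67,"ufe":91}
After op 20 (remove /ufe): {"s":99,"t":67}
After op 21 (replace /s 90): {"s":90,"t":67}
After op 22 (add /ilg 37): {"ilg":37,"s":90,"t":67}
After op 23 (add /xph 45): {"ilg":37,"s":90,"t":67,"xph":45}
After op 24 (remove /s): {"ilg":37,"t":67,"xph":45}
Size at the root: 3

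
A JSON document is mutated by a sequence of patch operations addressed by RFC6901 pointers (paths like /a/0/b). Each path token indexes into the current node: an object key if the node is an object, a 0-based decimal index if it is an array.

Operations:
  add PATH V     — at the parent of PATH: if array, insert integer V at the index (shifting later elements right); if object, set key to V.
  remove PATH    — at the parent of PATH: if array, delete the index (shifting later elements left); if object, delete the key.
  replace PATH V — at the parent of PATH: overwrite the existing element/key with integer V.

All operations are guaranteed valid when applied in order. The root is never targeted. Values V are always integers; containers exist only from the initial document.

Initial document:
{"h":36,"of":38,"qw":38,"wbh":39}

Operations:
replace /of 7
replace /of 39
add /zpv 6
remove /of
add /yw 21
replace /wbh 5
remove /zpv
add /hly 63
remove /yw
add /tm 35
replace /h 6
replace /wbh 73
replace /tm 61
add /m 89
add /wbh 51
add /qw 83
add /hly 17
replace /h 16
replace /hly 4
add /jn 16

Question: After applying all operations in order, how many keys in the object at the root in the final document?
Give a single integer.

After op 1 (replace /of 7): {"h":36,"of":7,"qw":38,"wbh":39}
After op 2 (replace /of 39): {"h":36,"of":39,"qw":38,"wbh":39}
After op 3 (add /zpv 6): {"h":36,"of":39,"qw":38,"wbh":39,"zpv":6}
After op 4 (remove /of): {"h":36,"qw":38,"wbh":39,"zpv":6}
After op 5 (add /yw 21): {"h":36,"qw":38,"wbh":39,"yw":21,"zpv":6}
After op 6 (replace /wbh 5): {"h":36,"qw":38,"wbh":5,"yw":21,"zpv":6}
After op 7 (remove /zpv): {"h":36,"qw":38,"wbh":5,"yw":21}
After op 8 (add /hly 63): {"h":36,"hly":63,"qw":38,"wbh":5,"yw":21}
After op 9 (remove /yw): {"h":36,"hly":63,"qw":38,"wbh":5}
After op 10 (add /tm 35): {"h":36,"hly":63,"qw":38,"tm":35,"wbh":5}
After op 11 (replace /h 6): {"h":6,"hly":63,"qw":38,"tm":35,"wbh":5}
After op 12 (replace /wbh 73): {"h":6,"hly":63,"qw":38,"tm":35,"wbh":73}
After op 13 (replace /tm 61): {"h":6,"hly":63,"qw":38,"tm":61,"wbh":73}
After op 14 (add /m 89): {"h":6,"hly":63,"m":89,"qw":38,"tm":61,"wbh":73}
After op 15 (add /wbh 51): {"h":6,"hly":63,"m":89,"qw":38,"tm":61,"wbh":51}
After op 16 (add /qw 83): {"h":6,"hly":63,"m":89,"qw":83,"tm":61,"wbh":51}
After op 17 (add /hly 17): {"h":6,"hly":17,"m":89,"qw":83,"tm":61,"wbh":51}
After op 18 (replace /h 16): {"h":16,"hly":17,"m":89,"qw":83,"tm":61,"wbh":51}
After op 19 (replace /hly 4): {"h":16,"hly":4,"m":89,"qw":83,"tm":61,"wbh":51}
After op 20 (add /jn 16): {"h":16,"hly":4,"jn":16,"m":89,"qw":83,"tm":61,"wbh":51}
Size at the root: 7

Answer: 7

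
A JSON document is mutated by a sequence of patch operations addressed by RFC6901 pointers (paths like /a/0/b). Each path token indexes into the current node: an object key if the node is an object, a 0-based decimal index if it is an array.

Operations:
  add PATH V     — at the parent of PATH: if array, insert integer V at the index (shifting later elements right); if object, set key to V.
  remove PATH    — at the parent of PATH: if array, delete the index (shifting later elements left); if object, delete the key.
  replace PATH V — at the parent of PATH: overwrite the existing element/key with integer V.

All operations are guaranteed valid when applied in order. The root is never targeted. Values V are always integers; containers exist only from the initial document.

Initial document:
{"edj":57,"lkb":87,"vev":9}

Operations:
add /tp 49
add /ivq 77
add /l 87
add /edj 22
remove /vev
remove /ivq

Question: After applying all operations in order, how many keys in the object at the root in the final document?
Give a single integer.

After op 1 (add /tp 49): {"edj":57,"lkb":87,"tp":49,"vev":9}
After op 2 (add /ivq 77): {"edj":57,"ivq":77,"lkb":87,"tp":49,"vev":9}
After op 3 (add /l 87): {"edj":57,"ivq":77,"l":87,"lkb":87,"tp":49,"vev":9}
After op 4 (add /edj 22): {"edj":22,"ivq":77,"l":87,"lkb":87,"tp":49,"vev":9}
After op 5 (remove /vev): {"edj":22,"ivq":77,"l":87,"lkb":87,"tp":49}
After op 6 (remove /ivq): {"edj":22,"l":87,"lkb":87,"tp":49}
Size at the root: 4

Answer: 4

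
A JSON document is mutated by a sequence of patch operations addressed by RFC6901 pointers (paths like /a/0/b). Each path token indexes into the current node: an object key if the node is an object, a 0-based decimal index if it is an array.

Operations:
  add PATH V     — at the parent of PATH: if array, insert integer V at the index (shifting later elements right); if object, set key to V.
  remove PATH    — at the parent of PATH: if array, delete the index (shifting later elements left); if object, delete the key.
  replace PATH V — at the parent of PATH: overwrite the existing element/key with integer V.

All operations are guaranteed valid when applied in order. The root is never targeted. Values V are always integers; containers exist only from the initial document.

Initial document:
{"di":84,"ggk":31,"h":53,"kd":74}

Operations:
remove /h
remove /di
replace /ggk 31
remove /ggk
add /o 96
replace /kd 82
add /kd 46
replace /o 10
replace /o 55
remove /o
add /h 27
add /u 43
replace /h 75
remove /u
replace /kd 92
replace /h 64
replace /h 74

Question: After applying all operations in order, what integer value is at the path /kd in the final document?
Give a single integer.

After op 1 (remove /h): {"di":84,"ggk":31,"kd":74}
After op 2 (remove /di): {"ggk":31,"kd":74}
After op 3 (replace /ggk 31): {"ggk":31,"kd":74}
After op 4 (remove /ggk): {"kd":74}
After op 5 (add /o 96): {"kd":74,"o":96}
After op 6 (replace /kd 82): {"kd":82,"o":96}
After op 7 (add /kd 46): {"kd":46,"o":96}
After op 8 (replace /o 10): {"kd":46,"o":10}
After op 9 (replace /o 55): {"kd":46,"o":55}
After op 10 (remove /o): {"kd":46}
After op 11 (add /h 27): {"h":27,"kd":46}
After op 12 (add /u 43): {"h":27,"kd":46,"u":43}
After op 13 (replace /h 75): {"h":75,"kd":46,"u":43}
After op 14 (remove /u): {"h":75,"kd":46}
After op 15 (replace /kd 92): {"h":75,"kd":92}
After op 16 (replace /h 64): {"h":64,"kd":92}
After op 17 (replace /h 74): {"h":74,"kd":92}
Value at /kd: 92

Answer: 92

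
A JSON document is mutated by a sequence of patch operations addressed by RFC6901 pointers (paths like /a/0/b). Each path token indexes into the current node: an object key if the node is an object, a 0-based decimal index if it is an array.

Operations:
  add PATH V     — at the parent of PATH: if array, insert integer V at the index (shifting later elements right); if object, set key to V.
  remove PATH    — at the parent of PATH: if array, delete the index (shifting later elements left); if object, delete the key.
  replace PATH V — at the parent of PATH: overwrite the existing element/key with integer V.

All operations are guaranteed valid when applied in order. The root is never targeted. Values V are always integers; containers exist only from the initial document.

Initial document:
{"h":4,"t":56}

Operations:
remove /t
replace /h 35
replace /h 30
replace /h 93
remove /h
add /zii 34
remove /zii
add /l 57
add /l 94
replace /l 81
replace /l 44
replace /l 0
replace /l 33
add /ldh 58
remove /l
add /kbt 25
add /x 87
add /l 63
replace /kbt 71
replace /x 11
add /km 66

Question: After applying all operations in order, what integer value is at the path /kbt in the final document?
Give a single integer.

After op 1 (remove /t): {"h":4}
After op 2 (replace /h 35): {"h":35}
After op 3 (replace /h 30): {"h":30}
After op 4 (replace /h 93): {"h":93}
After op 5 (remove /h): {}
After op 6 (add /zii 34): {"zii":34}
After op 7 (remove /zii): {}
After op 8 (add /l 57): {"l":57}
After op 9 (add /l 94): {"l":94}
After op 10 (replace /l 81): {"l":81}
After op 11 (replace /l 44): {"l":44}
After op 12 (replace /l 0): {"l":0}
After op 13 (replace /l 33): {"l":33}
After op 14 (add /ldh 58): {"l":33,"ldh":58}
After op 15 (remove /l): {"ldh":58}
After op 16 (add /kbt 25): {"kbt":25,"ldh":58}
After op 17 (add /x 87): {"kbt":25,"ldh":58,"x":87}
After op 18 (add /l 63): {"kbt":25,"l":63,"ldh":58,"x":87}
After op 19 (replace /kbt 71): {"kbt":71,"l":63,"ldh":58,"x":87}
After op 20 (replace /x 11): {"kbt":71,"l":63,"ldh":58,"x":11}
After op 21 (add /km 66): {"kbt":71,"km":66,"l":63,"ldh":58,"x":11}
Value at /kbt: 71

Answer: 71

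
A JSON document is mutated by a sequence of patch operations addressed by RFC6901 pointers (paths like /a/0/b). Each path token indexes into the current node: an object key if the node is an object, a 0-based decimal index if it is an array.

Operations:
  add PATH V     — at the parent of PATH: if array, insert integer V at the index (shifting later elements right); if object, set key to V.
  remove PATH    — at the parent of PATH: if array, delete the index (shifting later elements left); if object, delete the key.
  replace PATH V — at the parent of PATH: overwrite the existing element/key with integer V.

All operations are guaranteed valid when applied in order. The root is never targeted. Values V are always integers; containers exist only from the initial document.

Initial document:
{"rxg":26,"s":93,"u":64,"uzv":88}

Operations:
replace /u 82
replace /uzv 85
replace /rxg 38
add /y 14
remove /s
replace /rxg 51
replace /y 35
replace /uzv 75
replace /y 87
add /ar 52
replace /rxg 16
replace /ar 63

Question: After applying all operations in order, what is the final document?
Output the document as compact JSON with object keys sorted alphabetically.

After op 1 (replace /u 82): {"rxg":26,"s":93,"u":82,"uzv":88}
After op 2 (replace /uzv 85): {"rxg":26,"s":93,"u":82,"uzv":85}
After op 3 (replace /rxg 38): {"rxg":38,"s":93,"u":82,"uzv":85}
After op 4 (add /y 14): {"rxg":38,"s":93,"u":82,"uzv":85,"y":14}
After op 5 (remove /s): {"rxg":38,"u":82,"uzv":85,"y":14}
After op 6 (replace /rxg 51): {"rxg":51,"u":82,"uzv":85,"y":14}
After op 7 (replace /y 35): {"rxg":51,"u":82,"uzv":85,"y":35}
After op 8 (replace /uzv 75): {"rxg":51,"u":82,"uzv":75,"y":35}
After op 9 (replace /y 87): {"rxg":51,"u":82,"uzv":75,"y":87}
After op 10 (add /ar 52): {"ar":52,"rxg":51,"u":82,"uzv":75,"y":87}
After op 11 (replace /rxg 16): {"ar":52,"rxg":16,"u":82,"uzv":75,"y":87}
After op 12 (replace /ar 63): {"ar":63,"rxg":16,"u":82,"uzv":75,"y":87}

Answer: {"ar":63,"rxg":16,"u":82,"uzv":75,"y":87}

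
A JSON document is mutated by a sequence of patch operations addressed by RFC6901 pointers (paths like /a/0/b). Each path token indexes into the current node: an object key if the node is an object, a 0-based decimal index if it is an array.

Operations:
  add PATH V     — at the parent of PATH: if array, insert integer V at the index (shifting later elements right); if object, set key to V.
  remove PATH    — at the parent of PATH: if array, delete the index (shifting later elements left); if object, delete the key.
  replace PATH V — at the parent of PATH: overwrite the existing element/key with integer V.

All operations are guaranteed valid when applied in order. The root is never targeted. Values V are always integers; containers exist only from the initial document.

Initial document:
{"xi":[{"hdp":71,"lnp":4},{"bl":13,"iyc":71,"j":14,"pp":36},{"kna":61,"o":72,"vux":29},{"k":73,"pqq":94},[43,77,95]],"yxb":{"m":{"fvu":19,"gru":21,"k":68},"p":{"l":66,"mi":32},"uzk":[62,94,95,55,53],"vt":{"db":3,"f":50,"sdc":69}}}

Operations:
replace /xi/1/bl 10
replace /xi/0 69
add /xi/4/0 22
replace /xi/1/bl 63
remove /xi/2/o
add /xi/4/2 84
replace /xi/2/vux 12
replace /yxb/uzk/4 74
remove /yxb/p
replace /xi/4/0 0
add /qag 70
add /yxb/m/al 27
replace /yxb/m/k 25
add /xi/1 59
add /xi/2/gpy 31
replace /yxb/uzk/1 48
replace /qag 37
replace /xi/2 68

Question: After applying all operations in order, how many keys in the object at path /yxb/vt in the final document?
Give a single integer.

Answer: 3

Derivation:
After op 1 (replace /xi/1/bl 10): {"xi":[{"hdp":71,"lnp":4},{"bl":10,"iyc":71,"j":14,"pp":36},{"kna":61,"o":72,"vux":29},{"k":73,"pqq":94},[43,77,95]],"yxb":{"m":{"fvu":19,"gru":21,"k":68},"p":{"l":66,"mi":32},"uzk":[62,94,95,55,53],"vt":{"db":3,"f":50,"sdc":69}}}
After op 2 (replace /xi/0 69): {"xi":[69,{"bl":10,"iyc":71,"j":14,"pp":36},{"kna":61,"o":72,"vux":29},{"k":73,"pqq":94},[43,77,95]],"yxb":{"m":{"fvu":19,"gru":21,"k":68},"p":{"l":66,"mi":32},"uzk":[62,94,95,55,53],"vt":{"db":3,"f":50,"sdc":69}}}
After op 3 (add /xi/4/0 22): {"xi":[69,{"bl":10,"iyc":71,"j":14,"pp":36},{"kna":61,"o":72,"vux":29},{"k":73,"pqq":94},[22,43,77,95]],"yxb":{"m":{"fvu":19,"gru":21,"k":68},"p":{"l":66,"mi":32},"uzk":[62,94,95,55,53],"vt":{"db":3,"f":50,"sdc":69}}}
After op 4 (replace /xi/1/bl 63): {"xi":[69,{"bl":63,"iyc":71,"j":14,"pp":36},{"kna":61,"o":72,"vux":29},{"k":73,"pqq":94},[22,43,77,95]],"yxb":{"m":{"fvu":19,"gru":21,"k":68},"p":{"l":66,"mi":32},"uzk":[62,94,95,55,53],"vt":{"db":3,"f":50,"sdc":69}}}
After op 5 (remove /xi/2/o): {"xi":[69,{"bl":63,"iyc":71,"j":14,"pp":36},{"kna":61,"vux":29},{"k":73,"pqq":94},[22,43,77,95]],"yxb":{"m":{"fvu":19,"gru":21,"k":68},"p":{"l":66,"mi":32},"uzk":[62,94,95,55,53],"vt":{"db":3,"f":50,"sdc":69}}}
After op 6 (add /xi/4/2 84): {"xi":[69,{"bl":63,"iyc":71,"j":14,"pp":36},{"kna":61,"vux":29},{"k":73,"pqq":94},[22,43,84,77,95]],"yxb":{"m":{"fvu":19,"gru":21,"k":68},"p":{"l":66,"mi":32},"uzk":[62,94,95,55,53],"vt":{"db":3,"f":50,"sdc":69}}}
After op 7 (replace /xi/2/vux 12): {"xi":[69,{"bl":63,"iyc":71,"j":14,"pp":36},{"kna":61,"vux":12},{"k":73,"pqq":94},[22,43,84,77,95]],"yxb":{"m":{"fvu":19,"gru":21,"k":68},"p":{"l":66,"mi":32},"uzk":[62,94,95,55,53],"vt":{"db":3,"f":50,"sdc":69}}}
After op 8 (replace /yxb/uzk/4 74): {"xi":[69,{"bl":63,"iyc":71,"j":14,"pp":36},{"kna":61,"vux":12},{"k":73,"pqq":94},[22,43,84,77,95]],"yxb":{"m":{"fvu":19,"gru":21,"k":68},"p":{"l":66,"mi":32},"uzk":[62,94,95,55,74],"vt":{"db":3,"f":50,"sdc":69}}}
After op 9 (remove /yxb/p): {"xi":[69,{"bl":63,"iyc":71,"j":14,"pp":36},{"kna":61,"vux":12},{"k":73,"pqq":94},[22,43,84,77,95]],"yxb":{"m":{"fvu":19,"gru":21,"k":68},"uzk":[62,94,95,55,74],"vt":{"db":3,"f":50,"sdc":69}}}
After op 10 (replace /xi/4/0 0): {"xi":[69,{"bl":63,"iyc":71,"j":14,"pp":36},{"kna":61,"vux":12},{"k":73,"pqq":94},[0,43,84,77,95]],"yxb":{"m":{"fvu":19,"gru":21,"k":68},"uzk":[62,94,95,55,74],"vt":{"db":3,"f":50,"sdc":69}}}
After op 11 (add /qag 70): {"qag":70,"xi":[69,{"bl":63,"iyc":71,"j":14,"pp":36},{"kna":61,"vux":12},{"k":73,"pqq":94},[0,43,84,77,95]],"yxb":{"m":{"fvu":19,"gru":21,"k":68},"uzk":[62,94,95,55,74],"vt":{"db":3,"f":50,"sdc":69}}}
After op 12 (add /yxb/m/al 27): {"qag":70,"xi":[69,{"bl":63,"iyc":71,"j":14,"pp":36},{"kna":61,"vux":12},{"k":73,"pqq":94},[0,43,84,77,95]],"yxb":{"m":{"al":27,"fvu":19,"gru":21,"k":68},"uzk":[62,94,95,55,74],"vt":{"db":3,"f":50,"sdc":69}}}
After op 13 (replace /yxb/m/k 25): {"qag":70,"xi":[69,{"bl":63,"iyc":71,"j":14,"pp":36},{"kna":61,"vux":12},{"k":73,"pqq":94},[0,43,84,77,95]],"yxb":{"m":{"al":27,"fvu":19,"gru":21,"k":25},"uzk":[62,94,95,55,74],"vt":{"db":3,"f":50,"sdc":69}}}
After op 14 (add /xi/1 59): {"qag":70,"xi":[69,59,{"bl":63,"iyc":71,"j":14,"pp":36},{"kna":61,"vux":12},{"k":73,"pqq":94},[0,43,84,77,95]],"yxb":{"m":{"al":27,"fvu":19,"gru":21,"k":25},"uzk":[62,94,95,55,74],"vt":{"db":3,"f":50,"sdc":69}}}
After op 15 (add /xi/2/gpy 31): {"qag":70,"xi":[69,59,{"bl":63,"gpy":31,"iyc":71,"j":14,"pp":36},{"kna":61,"vux":12},{"k":73,"pqq":94},[0,43,84,77,95]],"yxb":{"m":{"al":27,"fvu":19,"gru":21,"k":25},"uzk":[62,94,95,55,74],"vt":{"db":3,"f":50,"sdc":69}}}
After op 16 (replace /yxb/uzk/1 48): {"qag":70,"xi":[69,59,{"bl":63,"gpy":31,"iyc":71,"j":14,"pp":36},{"kna":61,"vux":12},{"k":73,"pqq":94},[0,43,84,77,95]],"yxb":{"m":{"al":27,"fvu":19,"gru":21,"k":25},"uzk":[62,48,95,55,74],"vt":{"db":3,"f":50,"sdc":69}}}
After op 17 (replace /qag 37): {"qag":37,"xi":[69,59,{"bl":63,"gpy":31,"iyc":71,"j":14,"pp":36},{"kna":61,"vux":12},{"k":73,"pqq":94},[0,43,84,77,95]],"yxb":{"m":{"al":27,"fvu":19,"gru":21,"k":25},"uzk":[62,48,95,55,74],"vt":{"db":3,"f":50,"sdc":69}}}
After op 18 (replace /xi/2 68): {"qag":37,"xi":[69,59,68,{"kna":61,"vux":12},{"k":73,"pqq":94},[0,43,84,77,95]],"yxb":{"m":{"al":27,"fvu":19,"gru":21,"k":25},"uzk":[62,48,95,55,74],"vt":{"db":3,"f":50,"sdc":69}}}
Size at path /yxb/vt: 3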